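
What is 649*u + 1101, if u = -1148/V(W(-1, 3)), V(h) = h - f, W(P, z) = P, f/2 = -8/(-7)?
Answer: 5240687/23 ≈ 2.2786e+5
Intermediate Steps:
f = 16/7 (f = 2*(-8/(-7)) = 2*(-8*(-⅐)) = 2*(8/7) = 16/7 ≈ 2.2857)
V(h) = -16/7 + h (V(h) = h - 1*16/7 = h - 16/7 = -16/7 + h)
u = 8036/23 (u = -1148/(-16/7 - 1) = -1148/(-23/7) = -1148*(-7/23) = 8036/23 ≈ 349.39)
649*u + 1101 = 649*(8036/23) + 1101 = 5215364/23 + 1101 = 5240687/23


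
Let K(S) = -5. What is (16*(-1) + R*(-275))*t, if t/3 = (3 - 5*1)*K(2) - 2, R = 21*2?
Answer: -277584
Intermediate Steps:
R = 42
t = 24 (t = 3*((3 - 5*1)*(-5) - 2) = 3*((3 - 5)*(-5) - 2) = 3*(-2*(-5) - 2) = 3*(10 - 2) = 3*8 = 24)
(16*(-1) + R*(-275))*t = (16*(-1) + 42*(-275))*24 = (-16 - 11550)*24 = -11566*24 = -277584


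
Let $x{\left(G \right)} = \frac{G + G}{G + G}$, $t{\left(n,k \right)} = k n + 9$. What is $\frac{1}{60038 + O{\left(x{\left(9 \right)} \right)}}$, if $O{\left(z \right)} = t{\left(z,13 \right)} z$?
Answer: $\frac{1}{60060} \approx 1.665 \cdot 10^{-5}$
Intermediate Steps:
$t{\left(n,k \right)} = 9 + k n$
$x{\left(G \right)} = 1$ ($x{\left(G \right)} = \frac{2 G}{2 G} = 2 G \frac{1}{2 G} = 1$)
$O{\left(z \right)} = z \left(9 + 13 z\right)$ ($O{\left(z \right)} = \left(9 + 13 z\right) z = z \left(9 + 13 z\right)$)
$\frac{1}{60038 + O{\left(x{\left(9 \right)} \right)}} = \frac{1}{60038 + 1 \left(9 + 13 \cdot 1\right)} = \frac{1}{60038 + 1 \left(9 + 13\right)} = \frac{1}{60038 + 1 \cdot 22} = \frac{1}{60038 + 22} = \frac{1}{60060}$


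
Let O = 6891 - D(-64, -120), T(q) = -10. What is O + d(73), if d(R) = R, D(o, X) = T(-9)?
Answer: 6974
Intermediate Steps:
D(o, X) = -10
O = 6901 (O = 6891 - 1*(-10) = 6891 + 10 = 6901)
O + d(73) = 6901 + 73 = 6974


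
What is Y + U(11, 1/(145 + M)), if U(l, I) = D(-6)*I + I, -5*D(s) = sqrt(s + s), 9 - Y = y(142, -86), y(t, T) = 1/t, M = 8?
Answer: 195523/21726 - 2*I*sqrt(3)/765 ≈ 8.9995 - 0.0045282*I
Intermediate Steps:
Y = 1277/142 (Y = 9 - 1/142 = 1277/142 ≈ 8.9930)
D(s) = -sqrt(2)*sqrt(s)/5 (D(s) = -sqrt(s + s)/5 = -sqrt(2)*sqrt(s)/5)
U(l, I) = I - 2*I*I*sqrt(3)/5 (U(l, I) = (-sqrt(2)*sqrt(-6)/5)*I + I = (-sqrt(2)*I*sqrt(6)/5)*I + I = (-2*I*sqrt(3)/5)*I + I = -2*I*I*sqrt(3)/5 + I = I - 2*I*I*sqrt(3)/5)
Y + U(11, 1/(145 + M)) = 1277/142 + (5 - 2*I*sqrt(3))/(5*(145 + 8)) = 1277/142 + (1/5)*(5 - 2*I*sqrt(3))/153 = 1277/142 + (1/5)*(1/153)*(5 - 2*I*sqrt(3)) = 1277/142 + (1/153 - 2*I*sqrt(3)/765) = 195523/21726 - 2*I*sqrt(3)/765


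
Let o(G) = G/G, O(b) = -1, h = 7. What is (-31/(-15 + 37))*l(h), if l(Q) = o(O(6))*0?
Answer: 0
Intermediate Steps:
o(G) = 1
l(Q) = 0 (l(Q) = 1*0 = 0)
(-31/(-15 + 37))*l(h) = (-31/(-15 + 37))*0 = (-31/22)*0 = ((1/22)*(-31))*0 = -31/22*0 = 0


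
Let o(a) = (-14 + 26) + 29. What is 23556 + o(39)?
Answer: 23597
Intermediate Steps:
o(a) = 41 (o(a) = 12 + 29 = 41)
23556 + o(39) = 23556 + 41 = 23597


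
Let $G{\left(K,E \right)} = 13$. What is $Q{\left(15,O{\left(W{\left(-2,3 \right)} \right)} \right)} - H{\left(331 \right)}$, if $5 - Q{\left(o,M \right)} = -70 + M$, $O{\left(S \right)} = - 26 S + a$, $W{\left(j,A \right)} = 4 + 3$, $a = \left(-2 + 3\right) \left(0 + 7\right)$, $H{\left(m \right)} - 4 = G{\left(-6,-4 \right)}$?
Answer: $233$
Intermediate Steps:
$H{\left(m \right)} = 17$ ($H{\left(m \right)} = 4 + 13 = 17$)
$a = 7$ ($a = 1 \cdot 7 = 7$)
$W{\left(j,A \right)} = 7$
$O{\left(S \right)} = 7 - 26 S$ ($O{\left(S \right)} = - 26 S + 7 = 7 - 26 S$)
$Q{\left(o,M \right)} = 75 - M$ ($Q{\left(o,M \right)} = 5 - \left(-70 + M\right) = 75 - M$)
$Q{\left(15,O{\left(W{\left(-2,3 \right)} \right)} \right)} - H{\left(331 \right)} = \left(75 - \left(7 - 182\right)\right) - 17 = \left(75 - -175\right) - 17 = \left(75 + 175\right) - 17 = 250 - 17 = 233$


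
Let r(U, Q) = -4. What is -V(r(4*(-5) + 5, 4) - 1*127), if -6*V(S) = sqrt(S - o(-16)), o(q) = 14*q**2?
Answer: I*sqrt(3715)/6 ≈ 10.158*I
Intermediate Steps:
V(S) = -sqrt(-3584 + S)/6 (V(S) = -sqrt(S - 14*(-16)**2)/6 = -sqrt(S - 14*256)/6 = -sqrt(S - 1*3584)/6 = -sqrt(S - 3584)/6 = -sqrt(-3584 + S)/6)
-V(r(4*(-5) + 5, 4) - 1*127) = -(-1)*sqrt(-3584 + (-4 - 1*127))/6 = -(-1)*sqrt(-3584 + (-4 - 127))/6 = -(-1)*sqrt(-3584 - 131)/6 = -(-1)*sqrt(-3715)/6 = -(-1)*I*sqrt(3715)/6 = I*sqrt(3715)/6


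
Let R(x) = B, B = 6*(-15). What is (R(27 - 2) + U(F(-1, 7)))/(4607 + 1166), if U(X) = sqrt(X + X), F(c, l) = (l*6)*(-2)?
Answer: -90/5773 + 2*I*sqrt(42)/5773 ≈ -0.01559 + 0.0022452*I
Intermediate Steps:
F(c, l) = -12*l (F(c, l) = (6*l)*(-2) = -12*l)
B = -90
R(x) = -90
U(X) = sqrt(2)*sqrt(X) (U(X) = sqrt(2*X) = sqrt(2)*sqrt(X))
(R(27 - 2) + U(F(-1, 7)))/(4607 + 1166) = (-90 + sqrt(2)*sqrt(-12*7))/(4607 + 1166) = (-90 + sqrt(2)*sqrt(-84))/5773 = (-90 + sqrt(2)*(2*I*sqrt(21)))*(1/5773) = (-90 + 2*I*sqrt(42))*(1/5773) = -90/5773 + 2*I*sqrt(42)/5773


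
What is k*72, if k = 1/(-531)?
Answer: -8/59 ≈ -0.13559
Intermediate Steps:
k = -1/531 ≈ -0.0018832
k*72 = -1/531*72 = -8/59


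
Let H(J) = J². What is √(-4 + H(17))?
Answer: √285 ≈ 16.882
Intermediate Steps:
√(-4 + H(17)) = √(-4 + 17²) = √(-4 + 289) = √285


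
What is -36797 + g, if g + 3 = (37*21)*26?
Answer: -16598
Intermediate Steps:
g = 20199 (g = -3 + (37*21)*26 = -3 + 777*26 = -3 + 20202 = 20199)
-36797 + g = -36797 + 20199 = -16598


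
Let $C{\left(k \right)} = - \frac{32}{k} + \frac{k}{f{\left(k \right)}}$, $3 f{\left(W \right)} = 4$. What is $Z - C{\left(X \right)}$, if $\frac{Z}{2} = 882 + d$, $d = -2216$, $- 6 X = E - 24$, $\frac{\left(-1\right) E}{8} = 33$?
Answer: $- \frac{8110}{3} \approx -2703.3$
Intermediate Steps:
$E = -264$ ($E = \left(-8\right) 33 = -264$)
$f{\left(W \right)} = \frac{4}{3}$ ($f{\left(W \right)} = \frac{1}{3} \cdot 4 = \frac{4}{3}$)
$X = 48$ ($X = - \frac{-264 - 24}{6} = \left(- \frac{1}{6}\right) \left(-288\right) = 48$)
$C{\left(k \right)} = - \frac{32}{k} + \frac{3 k}{4}$ ($C{\left(k \right)} = - \frac{32}{k} + \frac{k}{\frac{4}{3}} = - \frac{32}{k} + k \frac{3}{4} = - \frac{32}{k} + \frac{3 k}{4}$)
$Z = -2668$ ($Z = 2 \left(882 - 2216\right) = 2 \left(-1334\right) = -2668$)
$Z - C{\left(X \right)} = -2668 - \left(- \frac{32}{48} + \frac{3}{4} \cdot 48\right) = -2668 - \left(\left(-32\right) \frac{1}{48} + 36\right) = -2668 - \left(- \frac{2}{3} + 36\right) = -2668 - \frac{106}{3} = - \frac{8110}{3}$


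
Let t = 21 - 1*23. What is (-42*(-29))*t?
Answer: -2436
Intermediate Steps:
t = -2 (t = 21 - 23 = -2)
(-42*(-29))*t = -42*(-29)*(-2) = 1218*(-2) = -2436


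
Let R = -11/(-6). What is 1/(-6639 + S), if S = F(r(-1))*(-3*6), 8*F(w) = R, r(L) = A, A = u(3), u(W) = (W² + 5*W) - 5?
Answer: -8/53145 ≈ -0.00015053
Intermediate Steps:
u(W) = -5 + W² + 5*W
A = 19 (A = -5 + 3² + 5*3 = -5 + 9 + 15 = 19)
r(L) = 19
R = 11/6 (R = -11*(-⅙) = 11/6 ≈ 1.8333)
F(w) = 11/48 (F(w) = (⅛)*(11/6) = 11/48)
S = -33/8 (S = 11*(-3*6)/48 = (11/48)*(-18) = -33/8 ≈ -4.1250)
1/(-6639 + S) = 1/(-6639 - 33/8) = 1/(-53145/8) = -8/53145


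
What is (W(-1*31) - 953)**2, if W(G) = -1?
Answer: 910116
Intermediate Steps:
(W(-1*31) - 953)**2 = (-1 - 953)**2 = (-954)**2 = 910116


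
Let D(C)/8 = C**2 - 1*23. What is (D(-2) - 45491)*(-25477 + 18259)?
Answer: 329451174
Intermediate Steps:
D(C) = -184 + 8*C**2 (D(C) = 8*(C**2 - 1*23) = 8*(C**2 - 23) = 8*(-23 + C**2) = -184 + 8*C**2)
(D(-2) - 45491)*(-25477 + 18259) = ((-184 + 8*(-2)**2) - 45491)*(-25477 + 18259) = ((-184 + 8*4) - 45491)*(-7218) = ((-184 + 32) - 45491)*(-7218) = (-152 - 45491)*(-7218) = -45643*(-7218) = 329451174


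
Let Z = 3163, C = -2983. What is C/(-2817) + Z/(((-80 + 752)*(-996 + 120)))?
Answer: 194122045/184254336 ≈ 1.0536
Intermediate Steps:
C/(-2817) + Z/(((-80 + 752)*(-996 + 120))) = -2983/(-2817) + 3163/(((-80 + 752)*(-996 + 120))) = -2983*(-1/2817) + 3163/((672*(-876))) = 2983/2817 + 3163/(-588672) = 2983/2817 + 3163*(-1/588672) = 2983/2817 - 3163/588672 = 194122045/184254336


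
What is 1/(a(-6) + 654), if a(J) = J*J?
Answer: 1/690 ≈ 0.0014493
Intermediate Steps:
a(J) = J**2
1/(a(-6) + 654) = 1/((-6)**2 + 654) = 1/(36 + 654) = 1/690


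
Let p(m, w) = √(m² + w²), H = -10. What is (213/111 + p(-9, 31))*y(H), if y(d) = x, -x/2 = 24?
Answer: -3408/37 - 48*√1042 ≈ -1641.5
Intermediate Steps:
x = -48 (x = -2*24 = -48)
y(d) = -48
(213/111 + p(-9, 31))*y(H) = (213/111 + √((-9)² + 31²))*(-48) = (213*(1/111) + √(81 + 961))*(-48) = (71/37 + √1042)*(-48) = -3408/37 - 48*√1042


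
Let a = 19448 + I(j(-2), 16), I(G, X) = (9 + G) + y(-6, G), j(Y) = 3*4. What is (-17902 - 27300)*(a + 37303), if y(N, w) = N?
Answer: -2565936732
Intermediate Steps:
j(Y) = 12
I(G, X) = 3 + G (I(G, X) = (9 + G) - 6 = 3 + G)
a = 19463 (a = 19448 + (3 + 12) = 19448 + 15 = 19463)
(-17902 - 27300)*(a + 37303) = (-17902 - 27300)*(19463 + 37303) = -45202*56766 = -2565936732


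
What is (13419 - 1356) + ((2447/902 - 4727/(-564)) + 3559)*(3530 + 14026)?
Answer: 120800998532/1927 ≈ 6.2689e+7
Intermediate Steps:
(13419 - 1356) + ((2447/902 - 4727/(-564)) + 3559)*(3530 + 14026) = 12063 + ((2447*(1/902) - 4727*(-1/564)) + 3559)*17556 = 12063 + ((2447/902 + 4727/564) + 3559)*17556 = 12063 + (2821931/254364 + 3559)*17556 = 12063 + (908103407/254364)*17556 = 12063 + 120777753131/1927 = 120800998532/1927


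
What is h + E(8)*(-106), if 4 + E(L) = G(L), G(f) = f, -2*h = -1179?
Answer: 331/2 ≈ 165.50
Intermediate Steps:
h = 1179/2 (h = -1/2*(-1179) = 1179/2 ≈ 589.50)
E(L) = -4 + L
h + E(8)*(-106) = 1179/2 + (-4 + 8)*(-106) = 1179/2 + 4*(-106) = 1179/2 - 424 = 331/2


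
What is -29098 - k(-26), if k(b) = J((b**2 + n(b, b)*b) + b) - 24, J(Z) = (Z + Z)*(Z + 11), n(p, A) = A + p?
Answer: -8089126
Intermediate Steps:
J(Z) = 2*Z*(11 + Z) (J(Z) = (2*Z)*(11 + Z) = 2*Z*(11 + Z))
k(b) = -24 + 2*(b + 3*b**2)*(11 + b + 3*b**2) (k(b) = 2*((b**2 + (b + b)*b) + b)*(11 + ((b**2 + (b + b)*b) + b)) - 24 = 2*((b**2 + (2*b)*b) + b)*(11 + ((b**2 + (2*b)*b) + b)) - 24 = 2*((b**2 + 2*b**2) + b)*(11 + ((b**2 + 2*b**2) + b)) - 24 = 2*(3*b**2 + b)*(11 + (3*b**2 + b)) - 24 = 2*(b + 3*b**2)*(11 + (b + 3*b**2)) - 24 = 2*(b + 3*b**2)*(11 + b + 3*b**2) - 24 = -24 + 2*(b + 3*b**2)*(11 + b + 3*b**2))
-29098 - k(-26) = -29098 - (-24 + 2*(-26)*(1 + 3*(-26))*(11 - 26*(1 + 3*(-26)))) = -29098 - (-24 + 2*(-26)*(1 - 78)*(11 - 26*(1 - 78))) = -29098 - (-24 + 2*(-26)*(-77)*(11 - 26*(-77))) = -29098 - (-24 + 2*(-26)*(-77)*(11 + 2002)) = -29098 - (-24 + 2*(-26)*(-77)*2013) = -29098 - (-24 + 8060052) = -29098 - 1*8060028 = -29098 - 8060028 = -8089126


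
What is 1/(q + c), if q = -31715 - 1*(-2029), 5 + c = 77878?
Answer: 1/48187 ≈ 2.0752e-5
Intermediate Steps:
c = 77873 (c = -5 + 77878 = 77873)
q = -29686 (q = -31715 + 2029 = -29686)
1/(q + c) = 1/(-29686 + 77873) = 1/48187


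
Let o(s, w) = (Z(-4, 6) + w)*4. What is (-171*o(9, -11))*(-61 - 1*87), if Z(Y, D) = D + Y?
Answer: -911088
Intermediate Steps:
o(s, w) = 8 + 4*w (o(s, w) = ((6 - 4) + w)*4 = (2 + w)*4 = 8 + 4*w)
(-171*o(9, -11))*(-61 - 1*87) = (-171*(8 + 4*(-11)))*(-61 - 1*87) = (-171*(8 - 44))*(-61 - 87) = -171*(-36)*(-148) = 6156*(-148) = -911088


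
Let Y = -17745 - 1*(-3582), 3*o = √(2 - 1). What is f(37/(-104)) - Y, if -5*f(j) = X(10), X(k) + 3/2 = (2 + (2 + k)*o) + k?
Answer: 141601/10 ≈ 14160.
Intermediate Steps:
o = ⅓ (o = √(2 - 1)/3 = √1/3 = (⅓)*1 = ⅓ ≈ 0.33333)
Y = -14163 (Y = -17745 + 3582 = -14163)
X(k) = 7/6 + 4*k/3 (X(k) = -3/2 + ((2 + (2 + k)*(⅓)) + k) = -3/2 + ((2 + (⅔ + k/3)) + k) = -3/2 + ((8/3 + k/3) + k) = -3/2 + (8/3 + 4*k/3) = 7/6 + 4*k/3)
f(j) = -29/10 (f(j) = -(7/6 + (4/3)*10)/5 = -(7/6 + 40/3)/5 = -⅕*29/2 = -29/10)
f(37/(-104)) - Y = -29/10 - 1*(-14163) = -29/10 + 14163 = 141601/10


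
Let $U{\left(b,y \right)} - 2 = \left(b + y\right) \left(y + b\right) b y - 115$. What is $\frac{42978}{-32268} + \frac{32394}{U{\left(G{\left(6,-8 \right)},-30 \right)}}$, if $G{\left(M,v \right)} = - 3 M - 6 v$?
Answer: $- \frac{175024351}{607714} \approx -288.0$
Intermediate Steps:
$G{\left(M,v \right)} = - 6 v - 3 M$
$U{\left(b,y \right)} = -113 + b y \left(b + y\right)^{2}$ ($U{\left(b,y \right)} = 2 + \left(\left(b + y\right) \left(y + b\right) b y - 115\right) = 2 + \left(\left(b + y\right) \left(b + y\right) b y - 115\right) = 2 + \left(\left(b + y\right)^{2} b y - 115\right) = 2 + \left(b \left(b + y\right)^{2} y - 115\right) = 2 + \left(b y \left(b + y\right)^{2} - 115\right) = 2 + \left(-115 + b y \left(b + y\right)^{2}\right) = -113 + b y \left(b + y\right)^{2}$)
$\frac{42978}{-32268} + \frac{32394}{U{\left(G{\left(6,-8 \right)},-30 \right)}} = \frac{42978}{-32268} + \frac{32394}{-113 + \left(\left(-6\right) \left(-8\right) - 18\right) \left(-30\right) \left(\left(\left(-6\right) \left(-8\right) - 18\right) - 30\right)^{2}} = 42978 \left(- \frac{1}{32268}\right) + \frac{32394}{-113 + \left(48 - 18\right) \left(-30\right) \left(\left(48 - 18\right) - 30\right)^{2}} = - \frac{7163}{5378} + \frac{32394}{-113 + 30 \left(-30\right) \left(30 - 30\right)^{2}} = - \frac{7163}{5378} + \frac{32394}{-113 + 30 \left(-30\right) 0^{2}} = - \frac{7163}{5378} + \frac{32394}{-113 + 30 \left(-30\right) 0} = - \frac{7163}{5378} + \frac{32394}{-113 + 0} = - \frac{7163}{5378} + \frac{32394}{-113} = - \frac{7163}{5378} + 32394 \left(- \frac{1}{113}\right) = - \frac{7163}{5378} - \frac{32394}{113} = - \frac{175024351}{607714}$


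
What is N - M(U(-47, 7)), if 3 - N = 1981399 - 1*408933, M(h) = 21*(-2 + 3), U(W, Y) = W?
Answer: -1572484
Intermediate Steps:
M(h) = 21 (M(h) = 21*1 = 21)
N = -1572463 (N = 3 - (1981399 - 1*408933) = 3 - (1981399 - 408933) = 3 - 1*1572466 = 3 - 1572466 = -1572463)
N - M(U(-47, 7)) = -1572463 - 1*21 = -1572463 - 21 = -1572484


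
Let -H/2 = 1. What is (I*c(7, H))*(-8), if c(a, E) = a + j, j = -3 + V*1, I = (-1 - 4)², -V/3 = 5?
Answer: 2200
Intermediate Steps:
V = -15 (V = -3*5 = -15)
I = 25 (I = (-5)² = 25)
j = -18 (j = -3 - 15*1 = -3 - 15 = -18)
H = -2 (H = -2*1 = -2)
c(a, E) = -18 + a (c(a, E) = a - 18 = -18 + a)
(I*c(7, H))*(-8) = (25*(-18 + 7))*(-8) = (25*(-11))*(-8) = -275*(-8) = 2200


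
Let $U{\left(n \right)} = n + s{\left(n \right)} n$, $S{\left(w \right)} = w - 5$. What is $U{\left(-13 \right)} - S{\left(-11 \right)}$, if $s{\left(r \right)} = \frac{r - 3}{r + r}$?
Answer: $-5$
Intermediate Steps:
$s{\left(r \right)} = \frac{-3 + r}{2 r}$
$S{\left(w \right)} = -5 + w$
$U{\left(n \right)} = - \frac{3}{2} + \frac{3 n}{2}$ ($U{\left(n \right)} = n + \frac{-3 + n}{2 n} n = n + \left(- \frac{3}{2} + \frac{n}{2}\right) = - \frac{3}{2} + \frac{3 n}{2}$)
$U{\left(-13 \right)} - S{\left(-11 \right)} = \left(- \frac{3}{2} + \frac{3}{2} \left(-13\right)\right) - \left(-5 - 11\right) = \left(- \frac{3}{2} - \frac{39}{2}\right) - -16 = -21 + 16 = -5$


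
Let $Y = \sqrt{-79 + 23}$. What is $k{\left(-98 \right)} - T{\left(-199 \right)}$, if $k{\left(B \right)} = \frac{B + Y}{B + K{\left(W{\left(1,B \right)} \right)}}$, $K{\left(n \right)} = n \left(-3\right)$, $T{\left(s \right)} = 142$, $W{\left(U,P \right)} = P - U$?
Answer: $- \frac{28356}{199} + \frac{2 i \sqrt{14}}{199} \approx -142.49 + 0.037605 i$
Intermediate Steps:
$Y = 2 i \sqrt{14}$ ($Y = \sqrt{-56} = 2 i \sqrt{14} \approx 7.4833 i$)
$K{\left(n \right)} = - 3 n$
$k{\left(B \right)} = \frac{B + 2 i \sqrt{14}}{3 - 2 B}$ ($k{\left(B \right)} = \frac{B + 2 i \sqrt{14}}{B - 3 \left(B - 1\right)} = \frac{B + 2 i \sqrt{14}}{B - 3 \left(-1 + B\right)} = \frac{B + 2 i \sqrt{14}}{B - \left(-3 + 3 B\right)} = \frac{B + 2 i \sqrt{14}}{3 - 2 B}$)
$k{\left(-98 \right)} - T{\left(-199 \right)} = \frac{\left(-1\right) \left(-98\right) - 2 i \sqrt{14}}{-3 + 2 \left(-98\right)} - 142 = \frac{98 - 2 i \sqrt{14}}{-3 - 196} - 142 = \frac{98 - 2 i \sqrt{14}}{-199} - 142 = - \frac{98 - 2 i \sqrt{14}}{199} - 142 = \left(- \frac{98}{199} + \frac{2 i \sqrt{14}}{199}\right) - 142 = - \frac{28356}{199} + \frac{2 i \sqrt{14}}{199}$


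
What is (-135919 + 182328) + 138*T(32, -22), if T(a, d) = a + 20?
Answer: 53585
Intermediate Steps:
T(a, d) = 20 + a
(-135919 + 182328) + 138*T(32, -22) = (-135919 + 182328) + 138*(20 + 32) = 46409 + 138*52 = 46409 + 7176 = 53585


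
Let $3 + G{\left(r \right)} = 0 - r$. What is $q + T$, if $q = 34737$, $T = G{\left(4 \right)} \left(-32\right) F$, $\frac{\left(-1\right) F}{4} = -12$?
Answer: $45489$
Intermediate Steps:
$F = 48$ ($F = \left(-4\right) \left(-12\right) = 48$)
$G{\left(r \right)} = -3 - r$ ($G{\left(r \right)} = -3 + \left(0 - r\right) = -3 - r$)
$T = 10752$ ($T = \left(-3 - 4\right) \left(-32\right) 48 = \left(-7\right) \left(-32\right) 48 = 224 \cdot 48 = 10752$)
$q + T = 34737 + 10752 = 45489$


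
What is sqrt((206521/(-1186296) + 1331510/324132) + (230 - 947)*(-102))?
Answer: sqrt(18773712111528353352330042)/16021520628 ≈ 270.44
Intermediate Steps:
sqrt((206521/(-1186296) + 1331510/324132) + (230 - 947)*(-102)) = sqrt((206521*(-1/1186296) + 1331510*(1/324132)) - 717*(-102)) = sqrt((-206521/1186296 + 665755/162066) + 73134) = sqrt(126052076849/32043041256 + 73134) = sqrt(2343561831293153/32043041256) = sqrt(18773712111528353352330042)/16021520628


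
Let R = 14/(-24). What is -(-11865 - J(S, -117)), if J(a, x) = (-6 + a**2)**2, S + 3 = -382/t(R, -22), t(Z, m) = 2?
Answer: 1416028765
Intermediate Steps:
R = -7/12 (R = 14*(-1/24) = -7/12 ≈ -0.58333)
S = -194 (S = -3 - 382/2 = -3 - 382*1/2 = -3 - 191 = -194)
-(-11865 - J(S, -117)) = -(-11865 - (-6 + (-194)**2)**2) = -(-11865 - (-6 + 37636)**2) = -(-11865 - 1*37630**2) = -(-11865 - 1*1416016900) = -(-11865 - 1416016900) = -1*(-1416028765) = 1416028765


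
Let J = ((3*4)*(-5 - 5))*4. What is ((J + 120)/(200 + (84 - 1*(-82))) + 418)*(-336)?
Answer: -8547168/61 ≈ -1.4012e+5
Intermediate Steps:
J = -480 (J = (12*(-10))*4 = -120*4 = -480)
((J + 120)/(200 + (84 - 1*(-82))) + 418)*(-336) = ((-480 + 120)/(200 + (84 - 1*(-82))) + 418)*(-336) = (-360/(200 + (84 + 82)) + 418)*(-336) = (-360/(200 + 166) + 418)*(-336) = (-360/366 + 418)*(-336) = (-360*1/366 + 418)*(-336) = (-60/61 + 418)*(-336) = (25438/61)*(-336) = -8547168/61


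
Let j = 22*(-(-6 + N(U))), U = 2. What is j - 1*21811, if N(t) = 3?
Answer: -21745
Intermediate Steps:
j = 66 (j = 22*(-(-6 + 3)) = 22*(-1*(-3)) = 22*3 = 66)
j - 1*21811 = 66 - 1*21811 = 66 - 21811 = -21745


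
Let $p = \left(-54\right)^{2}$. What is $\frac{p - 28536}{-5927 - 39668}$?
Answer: $\frac{5124}{9119} \approx 0.5619$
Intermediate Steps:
$p = 2916$
$\frac{p - 28536}{-5927 - 39668} = \frac{2916 - 28536}{-5927 - 39668} = - \frac{25620}{-45595} = \left(-25620\right) \left(- \frac{1}{45595}\right) = \frac{5124}{9119}$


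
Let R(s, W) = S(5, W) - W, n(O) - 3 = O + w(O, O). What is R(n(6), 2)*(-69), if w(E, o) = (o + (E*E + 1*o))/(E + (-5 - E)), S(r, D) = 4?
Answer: -138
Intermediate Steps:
w(E, o) = -2*o/5 - E²/5 (w(E, o) = (o + (E² + o))/(-5) = (o + (o + E²))*(-⅕) = (E² + 2*o)*(-⅕) = -2*o/5 - E²/5)
n(O) = 3 - O²/5 + 3*O/5 (n(O) = 3 + (O + (-2*O/5 - O²/5)) = 3 + (-O²/5 + 3*O/5) = 3 - O²/5 + 3*O/5)
R(s, W) = 4 - W
R(n(6), 2)*(-69) = (4 - 1*2)*(-69) = (4 - 2)*(-69) = 2*(-69) = -138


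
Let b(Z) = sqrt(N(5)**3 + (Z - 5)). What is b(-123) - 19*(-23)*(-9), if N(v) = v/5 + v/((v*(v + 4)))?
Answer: -3933 + 2*I*sqrt(23078)/27 ≈ -3933.0 + 11.253*I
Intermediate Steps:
N(v) = 1/(4 + v) + v/5 (N(v) = v*(1/5) + v/((v*(4 + v))) = v/5 + v*(1/(v*(4 + v))) = v/5 + 1/(4 + v) = 1/(4 + v) + v/5)
b(Z) = sqrt(-2645/729 + Z) (b(Z) = sqrt(((5 + 5**2 + 4*5)/(5*(4 + 5)))**3 + (Z - 5)) = sqrt(((1/5)*(5 + 25 + 20)/9)**3 + (-5 + Z)) = sqrt(((1/5)*(1/9)*50)**3 + (-5 + Z)) = sqrt((10/9)**3 + (-5 + Z)) = sqrt(1000/729 + (-5 + Z)) = sqrt(-2645/729 + Z))
b(-123) - 19*(-23)*(-9) = sqrt(-2645 + 729*(-123))/27 - 19*(-23)*(-9) = sqrt(-2645 - 89667)/27 - (-437)*(-9) = sqrt(-92312)/27 - 1*3933 = (2*I*sqrt(23078))/27 - 3933 = 2*I*sqrt(23078)/27 - 3933 = -3933 + 2*I*sqrt(23078)/27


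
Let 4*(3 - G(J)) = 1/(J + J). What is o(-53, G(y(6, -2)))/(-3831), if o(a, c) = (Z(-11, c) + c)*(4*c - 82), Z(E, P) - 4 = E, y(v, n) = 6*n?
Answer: -643057/8826624 ≈ -0.072854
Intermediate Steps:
G(J) = 3 - 1/(8*J) (G(J) = 3 - 1/(4*(J + J)) = 3 - 1/(2*J)/4 = 3 - 1/(8*J))
Z(E, P) = 4 + E
o(a, c) = (-82 + 4*c)*(-7 + c) (o(a, c) = ((4 - 11) + c)*(4*c - 82) = (-7 + c)*(-82 + 4*c) = (-82 + 4*c)*(-7 + c))
o(-53, G(y(6, -2)))/(-3831) = (574 - 110*(3 - 1/(8*(6*(-2)))) + 4*(3 - 1/(8*(6*(-2))))²)/(-3831) = (574 - 110*(3 - ⅛/(-12)) + 4*(3 - ⅛/(-12))²)*(-1/3831) = (574 - 110*(3 - ⅛*(-1/12)) + 4*(3 - ⅛*(-1/12))²)*(-1/3831) = (574 - 110*(3 + 1/96) + 4*(3 + 1/96)²)*(-1/3831) = (574 - 110*289/96 + 4*(289/96)²)*(-1/3831) = (574 - 15895/48 + 4*(83521/9216))*(-1/3831) = (574 - 15895/48 + 83521/2304)*(-1/3831) = (643057/2304)*(-1/3831) = -643057/8826624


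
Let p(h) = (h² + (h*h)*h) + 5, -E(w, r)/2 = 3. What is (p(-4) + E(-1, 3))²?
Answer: 2401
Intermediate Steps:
E(w, r) = -6 (E(w, r) = -2*3 = -6)
p(h) = 5 + h² + h³ (p(h) = (h² + h²*h) + 5 = (h² + h³) + 5 = 5 + h² + h³)
(p(-4) + E(-1, 3))² = ((5 + (-4)² + (-4)³) - 6)² = ((5 + 16 - 64) - 6)² = (-43 - 6)² = (-49)² = 2401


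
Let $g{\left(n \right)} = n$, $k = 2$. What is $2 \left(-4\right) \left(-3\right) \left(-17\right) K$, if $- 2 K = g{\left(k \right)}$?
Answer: $408$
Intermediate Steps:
$K = -1$ ($K = \left(- \frac{1}{2}\right) 2 = -1$)
$2 \left(-4\right) \left(-3\right) \left(-17\right) K = 2 \left(-4\right) \left(-3\right) \left(-17\right) \left(-1\right) = \left(-8\right) \left(-3\right) \left(-17\right) \left(-1\right) = 24 \left(-17\right) \left(-1\right) = \left(-408\right) \left(-1\right) = 408$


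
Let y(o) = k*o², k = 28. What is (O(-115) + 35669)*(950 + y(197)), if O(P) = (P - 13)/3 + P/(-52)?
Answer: 1007491593151/26 ≈ 3.8750e+10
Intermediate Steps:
O(P) = -13/3 + 49*P/156 (O(P) = (-13 + P)*(⅓) + P*(-1/52) = (-13/3 + P/3) - P/52 = -13/3 + 49*P/156)
y(o) = 28*o²
(O(-115) + 35669)*(950 + y(197)) = ((-13/3 + (49/156)*(-115)) + 35669)*(950 + 28*197²) = ((-13/3 - 5635/156) + 35669)*(950 + 28*38809) = (-6311/156 + 35669)*(950 + 1086652) = (5558053/156)*1087602 = 1007491593151/26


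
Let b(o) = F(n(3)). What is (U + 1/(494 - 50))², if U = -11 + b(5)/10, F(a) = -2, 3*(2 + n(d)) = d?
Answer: 617969881/4928400 ≈ 125.39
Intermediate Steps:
n(d) = -2 + d/3
b(o) = -2
U = -56/5 (U = -11 - 2/10 = -11 - 2*⅒ = -11 - ⅕ = -56/5 ≈ -11.200)
(U + 1/(494 - 50))² = (-56/5 + 1/(494 - 50))² = (-56/5 + 1/444)² = (-24859/2220)² = 617969881/4928400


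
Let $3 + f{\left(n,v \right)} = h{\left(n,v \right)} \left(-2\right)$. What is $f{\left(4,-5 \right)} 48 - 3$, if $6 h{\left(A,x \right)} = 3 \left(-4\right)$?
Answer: $45$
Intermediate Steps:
$h{\left(A,x \right)} = -2$ ($h{\left(A,x \right)} = \frac{3 \left(-4\right)}{6} = \frac{1}{6} \left(-12\right) = -2$)
$f{\left(n,v \right)} = 1$ ($f{\left(n,v \right)} = -3 - -4 = -3 + 4 = 1$)
$f{\left(4,-5 \right)} 48 - 3 = 1 \cdot 48 - 3 = 48 - 3 = 45$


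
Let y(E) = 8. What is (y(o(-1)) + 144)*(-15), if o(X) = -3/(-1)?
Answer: -2280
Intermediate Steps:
o(X) = 3 (o(X) = -3*(-1) = 3)
(y(o(-1)) + 144)*(-15) = (8 + 144)*(-15) = 152*(-15) = -2280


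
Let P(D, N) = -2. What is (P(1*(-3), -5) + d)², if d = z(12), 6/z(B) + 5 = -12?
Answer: 1600/289 ≈ 5.5363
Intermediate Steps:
z(B) = -6/17 (z(B) = 6/(-5 - 12) = 6/(-17) = 6*(-1/17) = -6/17)
d = -6/17 ≈ -0.35294
(P(1*(-3), -5) + d)² = (-2 - 6/17)² = (-40/17)² = 1600/289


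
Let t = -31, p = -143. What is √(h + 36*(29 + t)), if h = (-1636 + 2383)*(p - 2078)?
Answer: 3*I*√184351 ≈ 1288.1*I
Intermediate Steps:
h = -1659087 (h = (-1636 + 2383)*(-143 - 2078) = 747*(-2221) = -1659087)
√(h + 36*(29 + t)) = √(-1659087 + 36*(29 - 31)) = √(-1659087 + 36*(-2)) = √(-1659087 - 72) = √(-1659159) = 3*I*√184351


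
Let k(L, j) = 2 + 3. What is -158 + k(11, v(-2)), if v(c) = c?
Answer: -153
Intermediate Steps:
k(L, j) = 5
-158 + k(11, v(-2)) = -158 + 5 = -153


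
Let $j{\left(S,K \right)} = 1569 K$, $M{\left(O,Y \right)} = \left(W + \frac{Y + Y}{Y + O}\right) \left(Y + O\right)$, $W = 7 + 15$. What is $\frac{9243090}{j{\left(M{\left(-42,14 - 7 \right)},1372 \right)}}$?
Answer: $\frac{1540515}{358778} \approx 4.2938$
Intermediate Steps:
$W = 22$
$M{\left(O,Y \right)} = \left(22 + \frac{2 Y}{O + Y}\right) \left(O + Y\right)$ ($M{\left(O,Y \right)} = \left(22 + \frac{Y + Y}{Y + O}\right) \left(Y + O\right) = \left(22 + \frac{2 Y}{O + Y}\right) \left(O + Y\right)$)
$\frac{9243090}{j{\left(M{\left(-42,14 - 7 \right)},1372 \right)}} = \frac{9243090}{1569 \cdot 1372} = \frac{9243090}{2152668} = 9243090 \cdot \frac{1}{2152668} = \frac{1540515}{358778}$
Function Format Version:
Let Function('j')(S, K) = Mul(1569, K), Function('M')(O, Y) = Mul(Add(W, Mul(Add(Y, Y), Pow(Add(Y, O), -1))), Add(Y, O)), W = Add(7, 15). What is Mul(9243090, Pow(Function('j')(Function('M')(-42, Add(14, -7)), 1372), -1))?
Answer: Rational(1540515, 358778) ≈ 4.2938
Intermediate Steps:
W = 22
Function('M')(O, Y) = Mul(Add(22, Mul(2, Y, Pow(Add(O, Y), -1))), Add(O, Y)) (Function('M')(O, Y) = Mul(Add(22, Mul(Add(Y, Y), Pow(Add(Y, O), -1))), Add(Y, O)) = Mul(Add(22, Mul(Mul(2, Y), Pow(Add(O, Y), -1))), Add(O, Y)) = Mul(Add(22, Mul(2, Y, Pow(Add(O, Y), -1))), Add(O, Y)))
Mul(9243090, Pow(Function('j')(Function('M')(-42, Add(14, -7)), 1372), -1)) = Mul(9243090, Pow(Mul(1569, 1372), -1)) = Mul(9243090, Pow(2152668, -1)) = Mul(9243090, Rational(1, 2152668)) = Rational(1540515, 358778)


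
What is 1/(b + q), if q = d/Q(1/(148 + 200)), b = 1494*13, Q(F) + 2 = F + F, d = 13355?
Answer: 347/4415664 ≈ 7.8584e-5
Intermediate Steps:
Q(F) = -2 + 2*F (Q(F) = -2 + (F + F) = -2 + 2*F)
b = 19422
q = -2323770/347 (q = 13355/(-2 + 2/(148 + 200)) = 13355/(-2 + 2/348) = 13355/(-2 + 2*(1/348)) = 13355/(-2 + 1/174) = 13355/(-347/174) = 13355*(-174/347) = -2323770/347 ≈ -6696.7)
1/(b + q) = 1/(19422 - 2323770/347) = 1/(4415664/347) = 347/4415664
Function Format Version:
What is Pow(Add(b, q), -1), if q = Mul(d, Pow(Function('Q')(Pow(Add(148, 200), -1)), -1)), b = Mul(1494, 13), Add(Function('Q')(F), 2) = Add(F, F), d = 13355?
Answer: Rational(347, 4415664) ≈ 7.8584e-5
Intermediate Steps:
Function('Q')(F) = Add(-2, Mul(2, F)) (Function('Q')(F) = Add(-2, Add(F, F)) = Add(-2, Mul(2, F)))
b = 19422
q = Rational(-2323770, 347) (q = Mul(13355, Pow(Add(-2, Mul(2, Pow(Add(148, 200), -1))), -1)) = Mul(13355, Pow(Add(-2, Mul(2, Pow(348, -1))), -1)) = Mul(13355, Pow(Add(-2, Mul(2, Rational(1, 348))), -1)) = Mul(13355, Pow(Add(-2, Rational(1, 174)), -1)) = Mul(13355, Pow(Rational(-347, 174), -1)) = Mul(13355, Rational(-174, 347)) = Rational(-2323770, 347) ≈ -6696.7)
Pow(Add(b, q), -1) = Pow(Add(19422, Rational(-2323770, 347)), -1) = Pow(Rational(4415664, 347), -1) = Rational(347, 4415664)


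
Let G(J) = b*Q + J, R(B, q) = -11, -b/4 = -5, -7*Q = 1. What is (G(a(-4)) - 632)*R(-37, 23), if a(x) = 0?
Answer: 48884/7 ≈ 6983.4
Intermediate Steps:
Q = -1/7 (Q = -1/7*1 = -1/7 ≈ -0.14286)
b = 20 (b = -4*(-5) = 20)
G(J) = -20/7 + J (G(J) = 20*(-1/7) + J = -20/7 + J)
(G(a(-4)) - 632)*R(-37, 23) = ((-20/7 + 0) - 632)*(-11) = (-20/7 - 632)*(-11) = -4444/7*(-11) = 48884/7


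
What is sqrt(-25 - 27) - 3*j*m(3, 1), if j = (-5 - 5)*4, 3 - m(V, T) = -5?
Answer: 960 + 2*I*sqrt(13) ≈ 960.0 + 7.2111*I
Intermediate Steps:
m(V, T) = 8 (m(V, T) = 3 - 1*(-5) = 3 + 5 = 8)
j = -40 (j = -10*4 = -40)
sqrt(-25 - 27) - 3*j*m(3, 1) = sqrt(-25 - 27) - 3*(-40)*8 = sqrt(-52) - (-120)*8 = 2*I*sqrt(13) - 1*(-960) = 2*I*sqrt(13) + 960 = 960 + 2*I*sqrt(13)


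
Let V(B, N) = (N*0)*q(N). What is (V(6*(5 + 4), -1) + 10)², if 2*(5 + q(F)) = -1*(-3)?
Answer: 100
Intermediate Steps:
q(F) = -7/2 (q(F) = -5 + (-1*(-3))/2 = -5 + (½)*3 = -5 + 3/2 = -7/2)
V(B, N) = 0 (V(B, N) = (N*0)*(-7/2) = 0*(-7/2) = 0)
(V(6*(5 + 4), -1) + 10)² = (0 + 10)² = 10² = 100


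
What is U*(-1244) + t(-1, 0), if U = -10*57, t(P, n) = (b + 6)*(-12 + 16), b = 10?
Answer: 709144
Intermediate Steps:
t(P, n) = 64 (t(P, n) = (10 + 6)*(-12 + 16) = 16*4 = 64)
U = -570
U*(-1244) + t(-1, 0) = -570*(-1244) + 64 = 709080 + 64 = 709144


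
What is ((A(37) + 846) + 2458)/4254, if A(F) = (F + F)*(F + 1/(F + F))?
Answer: 6043/4254 ≈ 1.4205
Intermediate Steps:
A(F) = 2*F*(F + 1/(2*F)) (A(F) = (2*F)*(F + 1/(2*F)) = 2*F*(F + 1/(2*F)))
((A(37) + 846) + 2458)/4254 = (((1 + 2*37²) + 846) + 2458)/4254 = (((1 + 2*1369) + 846) + 2458)*(1/4254) = (((1 + 2738) + 846) + 2458)*(1/4254) = ((2739 + 846) + 2458)*(1/4254) = (3585 + 2458)*(1/4254) = 6043*(1/4254) = 6043/4254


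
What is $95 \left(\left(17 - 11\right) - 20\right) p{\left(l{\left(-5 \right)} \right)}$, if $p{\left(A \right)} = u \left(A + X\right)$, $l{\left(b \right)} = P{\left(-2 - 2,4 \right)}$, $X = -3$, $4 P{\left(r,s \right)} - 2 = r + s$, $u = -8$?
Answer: $-26600$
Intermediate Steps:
$P{\left(r,s \right)} = \frac{1}{2} + \frac{r}{4} + \frac{s}{4}$ ($P{\left(r,s \right)} = \frac{1}{2} + \frac{r + s}{4} = \frac{1}{2} + \left(\frac{r}{4} + \frac{s}{4}\right) = \frac{1}{2} + \frac{r}{4} + \frac{s}{4}$)
$l{\left(b \right)} = \frac{1}{2}$ ($l{\left(b \right)} = \frac{1}{2} + \frac{-2 - 2}{4} + \frac{1}{4} \cdot 4 = \frac{1}{2} + \frac{-2 - 2}{4} + 1 = \frac{1}{2} + \frac{1}{4} \left(-4\right) + 1 = \frac{1}{2} - 1 + 1 = \frac{1}{2}$)
$p{\left(A \right)} = 24 - 8 A$ ($p{\left(A \right)} = - 8 \left(A - 3\right) = - 8 \left(-3 + A\right) = 24 - 8 A$)
$95 \left(\left(17 - 11\right) - 20\right) p{\left(l{\left(-5 \right)} \right)} = 95 \left(\left(17 - 11\right) - 20\right) \left(24 - 4\right) = 95 \left(6 - 20\right) \left(24 - 4\right) = 95 \left(-14\right) 20 = \left(-1330\right) 20 = -26600$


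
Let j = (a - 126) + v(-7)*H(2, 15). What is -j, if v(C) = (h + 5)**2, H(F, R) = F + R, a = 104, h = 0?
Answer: -403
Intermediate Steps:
v(C) = 25 (v(C) = (0 + 5)**2 = 5**2 = 25)
j = 403 (j = (104 - 126) + 25*(2 + 15) = -22 + 25*17 = -22 + 425 = 403)
-j = -1*403 = -403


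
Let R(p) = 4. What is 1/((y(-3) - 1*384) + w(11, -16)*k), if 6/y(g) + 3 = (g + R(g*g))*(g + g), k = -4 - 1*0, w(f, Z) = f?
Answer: -3/1286 ≈ -0.0023328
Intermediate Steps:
k = -4 (k = -4 + 0 = -4)
y(g) = 6/(-3 + 2*g*(4 + g)) (y(g) = 6/(-3 + (g + 4)*(g + g)) = 6/(-3 + (4 + g)*(2*g)) = 6/(-3 + 2*g*(4 + g)))
1/((y(-3) - 1*384) + w(11, -16)*k) = 1/((6/(-3 + 2*(-3)**2 + 8*(-3)) - 1*384) + 11*(-4)) = 1/((6/(-3 + 2*9 - 24) - 384) - 44) = 1/((6/(-3 + 18 - 24) - 384) - 44) = 1/((6/(-9) - 384) - 44) = 1/((6*(-1/9) - 384) - 44) = 1/((-2/3 - 384) - 44) = 1/(-1154/3 - 44) = 1/(-1286/3) = -3/1286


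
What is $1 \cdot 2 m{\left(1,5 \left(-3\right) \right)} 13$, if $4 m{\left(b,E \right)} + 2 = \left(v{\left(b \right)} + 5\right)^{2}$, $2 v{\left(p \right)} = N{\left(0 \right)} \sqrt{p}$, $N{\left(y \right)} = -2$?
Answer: $91$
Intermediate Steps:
$v{\left(p \right)} = - \sqrt{p}$ ($v{\left(p \right)} = \frac{\left(-2\right) \sqrt{p}}{2} = - \sqrt{p}$)
$m{\left(b,E \right)} = - \frac{1}{2} + \frac{\left(5 - \sqrt{b}\right)^{2}}{4}$ ($m{\left(b,E \right)} = - \frac{1}{2} + \frac{\left(- \sqrt{b} + 5\right)^{2}}{4} = - \frac{1}{2} + \frac{\left(5 - \sqrt{b}\right)^{2}}{4}$)
$1 \cdot 2 m{\left(1,5 \left(-3\right) \right)} 13 = 1 \cdot 2 \left(- \frac{1}{2} + \frac{\left(5 - \sqrt{1}\right)^{2}}{4}\right) 13 = 2 \left(- \frac{1}{2} + \frac{\left(5 - 1\right)^{2}}{4}\right) 13 = 2 \left(- \frac{1}{2} + \frac{4^{2}}{4}\right) 13 = 2 \left(- \frac{1}{2} + \frac{1}{4} \cdot 16\right) 13 = 2 \left(- \frac{1}{2} + 4\right) 13 = 2 \cdot \frac{7}{2} \cdot 13 = 7 \cdot 13 = 91$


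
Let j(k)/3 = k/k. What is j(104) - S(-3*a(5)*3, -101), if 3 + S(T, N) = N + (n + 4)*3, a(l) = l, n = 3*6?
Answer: 41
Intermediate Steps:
j(k) = 3 (j(k) = 3*(k/k) = 3*1 = 3)
n = 18
S(T, N) = 63 + N (S(T, N) = -3 + (N + (18 + 4)*3) = -3 + (N + 22*3) = -3 + (N + 66) = -3 + (66 + N) = 63 + N)
j(104) - S(-3*a(5)*3, -101) = 3 - (63 - 101) = 3 - 1*(-38) = 3 + 38 = 41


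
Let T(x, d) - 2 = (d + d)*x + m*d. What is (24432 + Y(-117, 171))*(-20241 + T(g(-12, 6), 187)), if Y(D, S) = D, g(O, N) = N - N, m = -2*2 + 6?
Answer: -483017475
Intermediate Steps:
m = 2 (m = -4 + 6 = 2)
g(O, N) = 0
T(x, d) = 2 + 2*d + 2*d*x (T(x, d) = 2 + ((d + d)*x + 2*d) = 2 + ((2*d)*x + 2*d) = 2 + (2*d*x + 2*d) = 2 + (2*d + 2*d*x) = 2 + 2*d + 2*d*x)
(24432 + Y(-117, 171))*(-20241 + T(g(-12, 6), 187)) = (24432 - 117)*(-20241 + (2 + 2*187 + 2*187*0)) = 24315*(-20241 + (2 + 374 + 0)) = 24315*(-20241 + 376) = 24315*(-19865) = -483017475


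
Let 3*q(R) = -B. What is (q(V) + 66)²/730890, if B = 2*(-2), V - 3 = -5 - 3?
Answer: 20402/3289005 ≈ 0.0062031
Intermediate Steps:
V = -5 (V = 3 + (-5 - 3) = 3 - 8 = -5)
B = -4
q(R) = 4/3 (q(R) = (-1*(-4))/3 = (⅓)*4 = 4/3)
(q(V) + 66)²/730890 = (4/3 + 66)²/730890 = (202/3)²*(1/730890) = (40804/9)*(1/730890) = 20402/3289005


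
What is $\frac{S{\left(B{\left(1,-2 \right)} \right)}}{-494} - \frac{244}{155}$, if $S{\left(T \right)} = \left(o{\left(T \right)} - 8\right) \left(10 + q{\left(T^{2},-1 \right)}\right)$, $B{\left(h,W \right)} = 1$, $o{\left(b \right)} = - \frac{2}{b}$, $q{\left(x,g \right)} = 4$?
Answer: $- \frac{49418}{38285} \approx -1.2908$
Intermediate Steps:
$S{\left(T \right)} = -112 - \frac{28}{T}$ ($S{\left(T \right)} = \left(- \frac{2}{T} - 8\right) \left(10 + 4\right) = \left(-8 - \frac{2}{T}\right) 14 = -112 - \frac{28}{T}$)
$\frac{S{\left(B{\left(1,-2 \right)} \right)}}{-494} - \frac{244}{155} = \frac{-112 - \frac{28}{1}}{-494} - \frac{244}{155} = \left(-112 - 28\right) \left(- \frac{1}{494}\right) - \frac{244}{155} = \left(-140\right) \left(- \frac{1}{494}\right) - \frac{244}{155} = \frac{70}{247} - \frac{244}{155} = - \frac{49418}{38285}$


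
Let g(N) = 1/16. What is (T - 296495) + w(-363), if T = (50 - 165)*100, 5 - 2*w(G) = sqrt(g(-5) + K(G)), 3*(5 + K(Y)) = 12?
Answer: -615985/2 - I*sqrt(15)/8 ≈ -3.0799e+5 - 0.48412*I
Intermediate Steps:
K(Y) = -1 (K(Y) = -5 + (1/3)*12 = -5 + 4 = -1)
g(N) = 1/16
w(G) = 5/2 - I*sqrt(15)/8 (w(G) = 5/2 - sqrt(1/16 - 1)/2 = 5/2 - I*sqrt(15)/8)
T = -11500 (T = -115*100 = -11500)
(T - 296495) + w(-363) = (-11500 - 296495) + (5/2 - I*sqrt(15)/8) = -307995 + (5/2 - I*sqrt(15)/8) = -615985/2 - I*sqrt(15)/8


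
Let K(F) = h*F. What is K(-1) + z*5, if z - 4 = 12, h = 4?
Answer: 76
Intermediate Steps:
z = 16 (z = 4 + 12 = 16)
K(F) = 4*F
K(-1) + z*5 = 4*(-1) + 16*5 = -4 + 80 = 76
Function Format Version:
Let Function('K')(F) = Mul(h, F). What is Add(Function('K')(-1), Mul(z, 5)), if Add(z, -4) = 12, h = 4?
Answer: 76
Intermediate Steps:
z = 16 (z = Add(4, 12) = 16)
Function('K')(F) = Mul(4, F)
Add(Function('K')(-1), Mul(z, 5)) = Add(Mul(4, -1), Mul(16, 5)) = Add(-4, 80) = 76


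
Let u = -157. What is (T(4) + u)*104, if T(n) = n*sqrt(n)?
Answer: -15496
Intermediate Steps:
T(n) = n**(3/2)
(T(4) + u)*104 = (4**(3/2) - 157)*104 = (8 - 157)*104 = -149*104 = -15496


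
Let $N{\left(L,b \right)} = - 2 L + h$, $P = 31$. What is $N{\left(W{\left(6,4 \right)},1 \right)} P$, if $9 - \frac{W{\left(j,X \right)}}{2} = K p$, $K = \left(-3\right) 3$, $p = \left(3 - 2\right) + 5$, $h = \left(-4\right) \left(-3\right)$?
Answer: $-7440$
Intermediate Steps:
$h = 12$
$p = 6$ ($p = 1 + 5 = 6$)
$K = -9$
$W{\left(j,X \right)} = 126$ ($W{\left(j,X \right)} = 18 - 2 \left(\left(-9\right) 6\right) = 18 - -108 = 18 + 108 = 126$)
$N{\left(L,b \right)} = 12 - 2 L$ ($N{\left(L,b \right)} = - 2 L + 12 = 12 - 2 L$)
$N{\left(W{\left(6,4 \right)},1 \right)} P = \left(12 - 252\right) 31 = \left(-240\right) 31 = -7440$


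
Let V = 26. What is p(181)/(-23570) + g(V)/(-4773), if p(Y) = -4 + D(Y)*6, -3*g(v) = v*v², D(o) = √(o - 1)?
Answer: 207161798/168749415 - 18*√5/11785 ≈ 1.2242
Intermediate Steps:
D(o) = √(-1 + o)
g(v) = -v³/3 (g(v) = -v*v²/3 = -v³/3)
p(Y) = -4 + 6*√(-1 + Y) (p(Y) = -4 + √(-1 + Y)*6 = -4 + 6*√(-1 + Y))
p(181)/(-23570) + g(V)/(-4773) = (-4 + 6*√(-1 + 181))/(-23570) - ⅓*26³/(-4773) = (-4 + 6*√180)*(-1/23570) - ⅓*17576*(-1/4773) = (-4 + 6*(6*√5))*(-1/23570) - 17576/3*(-1/4773) = (-4 + 36*√5)*(-1/23570) + 17576/14319 = (2/11785 - 18*√5/11785) + 17576/14319 = 207161798/168749415 - 18*√5/11785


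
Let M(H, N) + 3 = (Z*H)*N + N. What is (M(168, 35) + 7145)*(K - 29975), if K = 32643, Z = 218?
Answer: 3439097356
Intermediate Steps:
M(H, N) = -3 + N + 218*H*N (M(H, N) = -3 + ((218*H)*N + N) = -3 + (218*H*N + N) = -3 + (N + 218*H*N) = -3 + N + 218*H*N)
(M(168, 35) + 7145)*(K - 29975) = ((-3 + 35 + 218*168*35) + 7145)*(32643 - 29975) = ((-3 + 35 + 1281840) + 7145)*2668 = (1281872 + 7145)*2668 = 1289017*2668 = 3439097356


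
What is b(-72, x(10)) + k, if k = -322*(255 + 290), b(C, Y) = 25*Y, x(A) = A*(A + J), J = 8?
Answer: -170990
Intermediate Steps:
x(A) = A*(8 + A) (x(A) = A*(A + 8) = A*(8 + A))
k = -175490 (k = -322*545 = -175490)
b(-72, x(10)) + k = 25*(10*(8 + 10)) - 175490 = 25*(10*18) - 175490 = 25*180 - 175490 = 4500 - 175490 = -170990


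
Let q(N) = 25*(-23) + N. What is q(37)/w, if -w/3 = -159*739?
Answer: -538/352503 ≈ -0.0015262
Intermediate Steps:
w = 352503 (w = -(-477)*739 = -3*(-117501) = 352503)
q(N) = -575 + N
q(37)/w = (-575 + 37)/352503 = -538*1/352503 = -538/352503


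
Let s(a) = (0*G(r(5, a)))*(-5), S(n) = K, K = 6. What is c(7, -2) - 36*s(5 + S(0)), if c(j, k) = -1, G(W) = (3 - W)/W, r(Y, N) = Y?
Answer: -1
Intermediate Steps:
S(n) = 6
G(W) = (3 - W)/W
s(a) = 0 (s(a) = (0*((3 - 1*5)/5))*(-5) = (0*((3 - 5)/5))*(-5) = (0*((⅕)*(-2)))*(-5) = (0*(-⅖))*(-5) = 0*(-5) = 0)
c(7, -2) - 36*s(5 + S(0)) = -1 - 36*0 = -1 + 0 = -1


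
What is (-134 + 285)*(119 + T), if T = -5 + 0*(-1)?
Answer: 17214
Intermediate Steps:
T = -5 (T = -5 + 0 = -5)
(-134 + 285)*(119 + T) = (-134 + 285)*(119 - 5) = 151*114 = 17214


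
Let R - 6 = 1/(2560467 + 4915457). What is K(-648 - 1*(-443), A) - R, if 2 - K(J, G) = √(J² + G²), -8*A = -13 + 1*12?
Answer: -29903697/7475924 - √2689601/8 ≈ -209.00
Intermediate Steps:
A = ⅛ (A = -(-13 + 1*12)/8 = -(-13 + 12)/8 = -⅛*(-1) = ⅛ ≈ 0.12500)
K(J, G) = 2 - √(G² + J²) (K(J, G) = 2 - √(J² + G²) = 2 - √(G² + J²))
R = 44855545/7475924 (R = 6 + 1/(2560467 + 4915457) = 6 + 1/7475924 = 44855545/7475924 ≈ 6.0000)
K(-648 - 1*(-443), A) - R = (2 - √((⅛)² + (-648 - 1*(-443))²)) - 1*44855545/7475924 = (2 - √(1/64 + (-648 + 443)²)) - 44855545/7475924 = (2 - √(1/64 + (-205)²)) - 44855545/7475924 = (2 - √(1/64 + 42025)) - 44855545/7475924 = (2 - √(2689601/64)) - 44855545/7475924 = (2 - √2689601/8) - 44855545/7475924 = -29903697/7475924 - √2689601/8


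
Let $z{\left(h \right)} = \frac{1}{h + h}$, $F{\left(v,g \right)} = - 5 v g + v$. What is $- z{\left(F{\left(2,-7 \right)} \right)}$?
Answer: $- \frac{1}{144} \approx -0.0069444$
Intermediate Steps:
$F{\left(v,g \right)} = v - 5 g v$ ($F{\left(v,g \right)} = - 5 g v + v = v - 5 g v$)
$z{\left(h \right)} = \frac{1}{2 h}$
$- z{\left(F{\left(2,-7 \right)} \right)} = - \frac{1}{2 \cdot 2 \left(1 - -35\right)} = - \frac{1}{2 \cdot 2 \left(1 + 35\right)} = - \frac{1}{2 \cdot 2 \cdot 36} = - \frac{1}{2 \cdot 72} = \left(-1\right) \frac{1}{144} = - \frac{1}{144}$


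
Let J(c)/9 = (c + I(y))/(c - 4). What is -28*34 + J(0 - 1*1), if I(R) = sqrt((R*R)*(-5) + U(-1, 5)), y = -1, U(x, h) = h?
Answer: -4751/5 ≈ -950.20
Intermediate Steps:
I(R) = sqrt(5 - 5*R**2) (I(R) = sqrt((R*R)*(-5) + 5) = sqrt(R**2*(-5) + 5) = sqrt(-5*R**2 + 5) = sqrt(5 - 5*R**2))
J(c) = 9*c/(-4 + c) (J(c) = 9*((c + sqrt(5 - 5*(-1)**2))/(c - 4)) = 9*((c + sqrt(5 - 5*1))/(-4 + c)) = 9*((c + sqrt(5 - 5))/(-4 + c)) = 9*((c + sqrt(0))/(-4 + c)) = 9*((c + 0)/(-4 + c)) = 9*(c/(-4 + c)) = 9*c/(-4 + c))
-28*34 + J(0 - 1*1) = -28*34 + 9*(0 - 1*1)/(-4 + (0 - 1*1)) = -952 + 9*(0 - 1)/(-4 + (0 - 1)) = -952 + 9*(-1)/(-4 - 1) = -952 + 9*(-1)/(-5) = -952 + 9*(-1)*(-1/5) = -952 + 9/5 = -4751/5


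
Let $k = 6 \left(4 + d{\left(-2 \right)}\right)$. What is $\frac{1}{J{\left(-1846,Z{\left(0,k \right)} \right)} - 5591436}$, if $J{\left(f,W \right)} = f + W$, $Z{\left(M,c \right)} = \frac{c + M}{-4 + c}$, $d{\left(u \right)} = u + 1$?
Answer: $- \frac{7}{39152965} \approx -1.7879 \cdot 10^{-7}$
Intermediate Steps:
$d{\left(u \right)} = 1 + u$
$k = 18$ ($k = 6 \left(4 + \left(1 - 2\right)\right) = 6 \left(4 - 1\right) = 6 \cdot 3 = 18$)
$Z{\left(M,c \right)} = \frac{M + c}{-4 + c}$
$J{\left(f,W \right)} = W + f$
$\frac{1}{J{\left(-1846,Z{\left(0,k \right)} \right)} - 5591436} = \frac{1}{\left(\frac{0 + 18}{-4 + 18} - 1846\right) - 5591436} = \frac{1}{\left(\frac{1}{14} \cdot 18 - 1846\right) - 5591436} = \frac{1}{\left(\frac{9}{7} - 1846\right) - 5591436} = \frac{1}{- \frac{12913}{7} - 5591436} = \frac{1}{- \frac{39152965}{7}} = - \frac{7}{39152965}$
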